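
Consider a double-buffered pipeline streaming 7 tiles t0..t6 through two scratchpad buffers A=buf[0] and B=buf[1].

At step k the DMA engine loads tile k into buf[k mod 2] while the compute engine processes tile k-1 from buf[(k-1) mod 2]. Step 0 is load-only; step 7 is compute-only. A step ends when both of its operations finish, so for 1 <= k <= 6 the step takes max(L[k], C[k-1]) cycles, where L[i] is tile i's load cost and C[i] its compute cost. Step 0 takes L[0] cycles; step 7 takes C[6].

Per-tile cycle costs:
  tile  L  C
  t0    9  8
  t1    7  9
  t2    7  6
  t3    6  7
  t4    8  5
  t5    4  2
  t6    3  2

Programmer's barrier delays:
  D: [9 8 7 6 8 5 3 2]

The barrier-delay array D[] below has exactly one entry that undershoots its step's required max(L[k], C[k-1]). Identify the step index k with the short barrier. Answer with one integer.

hazard at step 2

step 0: need L[0]=9 = 9; D[0]=9 ok
step 1: need max(L[1]=7,C[0]=8) = 8; D[1]=8 ok
step 2: need max(L[2]=7,C[1]=9) = 9; D[2]=7 SHORT
step 3: need max(L[3]=6,C[2]=6) = 6; D[3]=6 ok
step 4: need max(L[4]=8,C[3]=7) = 8; D[4]=8 ok
step 5: need max(L[5]=4,C[4]=5) = 5; D[5]=5 ok
step 6: need max(L[6]=3,C[5]=2) = 3; D[6]=3 ok
step 7: need C[6]=2 = 2; D[7]=2 ok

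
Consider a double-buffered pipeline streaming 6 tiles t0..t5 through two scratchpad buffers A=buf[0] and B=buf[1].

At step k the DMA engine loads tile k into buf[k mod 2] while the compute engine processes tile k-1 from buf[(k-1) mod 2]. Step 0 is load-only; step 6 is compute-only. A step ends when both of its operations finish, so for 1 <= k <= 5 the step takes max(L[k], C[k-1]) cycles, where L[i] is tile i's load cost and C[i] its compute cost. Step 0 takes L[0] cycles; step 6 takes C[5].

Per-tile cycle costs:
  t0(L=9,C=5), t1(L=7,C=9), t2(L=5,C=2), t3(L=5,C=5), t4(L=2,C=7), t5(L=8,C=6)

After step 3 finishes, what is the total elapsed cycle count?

end_cycle[3] = 30

[0] DMA t0→A (9c) ∥ CU idle ⇒ 9c, clock 9
[1] DMA t1→B (7c) ∥ CU A:t0 (5c) ⇒ 7c, clock 16
[2] DMA t2→A (5c) ∥ CU B:t1 (9c) ⇒ 9c, clock 25
[3] DMA t3→B (5c) ∥ CU A:t2 (2c) ⇒ 5c, clock 30
[4] DMA t4→A (2c) ∥ CU B:t3 (5c) ⇒ 5c, clock 35
[5] DMA t5→B (8c) ∥ CU A:t4 (7c) ⇒ 8c, clock 43
[6] DMA idle ∥ CU B:t5 (6c) ⇒ 6c, clock 49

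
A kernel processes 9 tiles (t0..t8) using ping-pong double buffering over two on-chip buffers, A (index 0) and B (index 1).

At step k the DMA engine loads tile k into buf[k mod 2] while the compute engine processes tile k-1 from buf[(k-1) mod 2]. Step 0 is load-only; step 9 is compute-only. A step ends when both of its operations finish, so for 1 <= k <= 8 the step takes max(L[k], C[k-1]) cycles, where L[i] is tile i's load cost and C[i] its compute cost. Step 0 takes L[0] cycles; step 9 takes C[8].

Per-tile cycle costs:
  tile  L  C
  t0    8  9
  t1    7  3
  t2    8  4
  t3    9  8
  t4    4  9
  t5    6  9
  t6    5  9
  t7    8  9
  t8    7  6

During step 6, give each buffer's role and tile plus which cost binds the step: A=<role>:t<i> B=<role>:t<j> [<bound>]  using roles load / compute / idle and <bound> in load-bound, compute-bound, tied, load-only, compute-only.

step 6: A=load:t6 B=compute:t5 [compute-bound]

  0. 8=8c; end=8; A:t0 B:-
  1. max(7,9)=9c; end=17; A:t0 B:t1
  2. max(8,3)=8c; end=25; A:t2 B:t1
  3. max(9,4)=9c; end=34; A:t2 B:t3
  4. max(4,8)=8c; end=42; A:t4 B:t3
  5. max(6,9)=9c; end=51; A:t4 B:t5
  6. max(5,9)=9c; end=60; A:t6 B:t5
  7. max(8,9)=9c; end=69; A:t6 B:t7
  8. max(7,9)=9c; end=78; A:t8 B:t7
  9. 6=6c; end=84; A:t8 B:t7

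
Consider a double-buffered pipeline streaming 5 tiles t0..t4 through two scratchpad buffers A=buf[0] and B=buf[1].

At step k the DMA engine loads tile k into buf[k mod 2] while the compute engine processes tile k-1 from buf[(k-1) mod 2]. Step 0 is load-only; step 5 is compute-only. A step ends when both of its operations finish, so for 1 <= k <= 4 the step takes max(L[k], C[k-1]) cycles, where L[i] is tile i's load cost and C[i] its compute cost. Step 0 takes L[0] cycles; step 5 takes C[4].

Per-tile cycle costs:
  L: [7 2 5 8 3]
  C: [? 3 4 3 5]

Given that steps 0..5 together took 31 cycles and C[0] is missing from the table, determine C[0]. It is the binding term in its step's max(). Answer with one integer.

step 0 | dur = L[0]=7 = 7
step 1 | dur = max(L[1]=2, C[0]=?) = C[0]  (unknown; binding)
step 2 | dur = max(L[2]=5, C[1]=3) = 5
step 3 | dur = max(L[3]=8, C[2]=4) = 8
step 4 | dur = max(L[4]=3, C[3]=3) = 3
step 5 | dur = C[4]=5 = 5
sum of known step durations = 28
dur[1] = total - known = 31 - 28 = 3
C[0] is the binding max in step 1, so C[0] = dur[1] = 3

C[0] = 3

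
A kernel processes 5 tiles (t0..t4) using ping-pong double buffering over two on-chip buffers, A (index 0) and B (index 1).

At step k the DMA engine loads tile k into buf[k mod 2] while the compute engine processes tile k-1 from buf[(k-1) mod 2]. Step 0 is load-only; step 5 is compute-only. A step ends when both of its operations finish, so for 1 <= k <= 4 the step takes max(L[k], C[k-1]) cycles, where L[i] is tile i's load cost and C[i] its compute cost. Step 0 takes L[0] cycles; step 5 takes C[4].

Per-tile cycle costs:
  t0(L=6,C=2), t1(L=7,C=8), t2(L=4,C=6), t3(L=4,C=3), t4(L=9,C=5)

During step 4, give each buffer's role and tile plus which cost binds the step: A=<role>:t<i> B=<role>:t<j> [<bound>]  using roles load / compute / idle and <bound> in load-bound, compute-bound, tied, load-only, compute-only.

step 0: L[0]=6 → dur=6, Σ=6 | A=load:t0 B=idle [load-only]
step 1: L[1]=7 C[0]=2 → dur=7, Σ=13 | A=compute:t0 B=load:t1 [load-bound]
step 2: L[2]=4 C[1]=8 → dur=8, Σ=21 | A=load:t2 B=compute:t1 [compute-bound]
step 3: L[3]=4 C[2]=6 → dur=6, Σ=27 | A=compute:t2 B=load:t3 [compute-bound]
step 4: L[4]=9 C[3]=3 → dur=9, Σ=36 | A=load:t4 B=compute:t3 [load-bound]
step 5: C[4]=5 → dur=5, Σ=41 | A=compute:t4 B=idle [compute-only]

step 4: A=load:t4 B=compute:t3 [load-bound]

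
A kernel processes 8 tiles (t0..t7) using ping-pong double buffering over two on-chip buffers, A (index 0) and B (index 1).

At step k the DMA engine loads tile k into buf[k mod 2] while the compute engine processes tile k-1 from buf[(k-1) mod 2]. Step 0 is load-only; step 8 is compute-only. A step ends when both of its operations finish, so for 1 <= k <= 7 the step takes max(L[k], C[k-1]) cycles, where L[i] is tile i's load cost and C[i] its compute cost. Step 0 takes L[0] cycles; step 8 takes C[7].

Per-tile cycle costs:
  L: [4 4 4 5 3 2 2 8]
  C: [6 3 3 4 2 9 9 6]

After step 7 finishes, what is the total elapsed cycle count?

k=0 load=t0/4c comp=- wait=4 total=4
k=1 load=t1/4c comp=t0/6c wait=6 total=10
k=2 load=t2/4c comp=t1/3c wait=4 total=14
k=3 load=t3/5c comp=t2/3c wait=5 total=19
k=4 load=t4/3c comp=t3/4c wait=4 total=23
k=5 load=t5/2c comp=t4/2c wait=2 total=25
k=6 load=t6/2c comp=t5/9c wait=9 total=34
k=7 load=t7/8c comp=t6/9c wait=9 total=43
k=8 load=- comp=t7/6c wait=6 total=49

end_cycle[7] = 43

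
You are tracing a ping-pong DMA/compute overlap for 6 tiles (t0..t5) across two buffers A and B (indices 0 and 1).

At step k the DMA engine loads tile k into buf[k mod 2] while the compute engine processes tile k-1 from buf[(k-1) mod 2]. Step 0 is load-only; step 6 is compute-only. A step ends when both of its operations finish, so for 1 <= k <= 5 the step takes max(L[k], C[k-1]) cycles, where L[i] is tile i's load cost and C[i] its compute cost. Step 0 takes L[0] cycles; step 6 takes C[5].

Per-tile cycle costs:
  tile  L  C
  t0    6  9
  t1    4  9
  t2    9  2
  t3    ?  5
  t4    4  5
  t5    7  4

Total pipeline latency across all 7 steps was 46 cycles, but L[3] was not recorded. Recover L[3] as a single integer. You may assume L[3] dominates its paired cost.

step 0 → dur = L[0]=6 = 6
step 1 → dur = max(L[1]=4, C[0]=9) = 9
step 2 → dur = max(L[2]=9, C[1]=9) = 9
step 3 → dur = max(L[3]=?, C[2]=2) = L[3]  (unknown; binding)
step 4 → dur = max(L[4]=4, C[3]=5) = 5
step 5 → dur = max(L[5]=7, C[4]=5) = 7
step 6 → dur = C[5]=4 = 4
sum of known step durations = 40
dur[3] = total - known = 46 - 40 = 6
L[3] is the binding max in step 3, so L[3] = dur[3] = 6

L[3] = 6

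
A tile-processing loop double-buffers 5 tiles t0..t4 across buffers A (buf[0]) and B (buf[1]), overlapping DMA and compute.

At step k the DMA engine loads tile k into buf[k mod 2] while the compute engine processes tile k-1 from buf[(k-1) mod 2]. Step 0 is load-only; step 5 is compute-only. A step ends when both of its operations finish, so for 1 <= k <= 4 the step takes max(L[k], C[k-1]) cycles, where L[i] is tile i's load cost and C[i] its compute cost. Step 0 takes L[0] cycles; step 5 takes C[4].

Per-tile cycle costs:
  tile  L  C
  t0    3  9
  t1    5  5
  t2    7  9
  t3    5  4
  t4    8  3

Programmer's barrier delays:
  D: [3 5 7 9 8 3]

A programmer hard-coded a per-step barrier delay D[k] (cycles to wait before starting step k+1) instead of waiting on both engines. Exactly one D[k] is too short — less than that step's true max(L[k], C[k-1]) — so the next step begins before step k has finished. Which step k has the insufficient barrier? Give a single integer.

k=0 barrier L[0]=3→3c, D[0]=3 ok
k=1 barrier max(L[1]=5,C[0]=9)→9c, D[1]=5 SHORT
k=2 barrier max(L[2]=7,C[1]=5)→7c, D[2]=7 ok
k=3 barrier max(L[3]=5,C[2]=9)→9c, D[3]=9 ok
k=4 barrier max(L[4]=8,C[3]=4)→8c, D[4]=8 ok
k=5 barrier C[4]=3→3c, D[5]=3 ok

hazard at step 1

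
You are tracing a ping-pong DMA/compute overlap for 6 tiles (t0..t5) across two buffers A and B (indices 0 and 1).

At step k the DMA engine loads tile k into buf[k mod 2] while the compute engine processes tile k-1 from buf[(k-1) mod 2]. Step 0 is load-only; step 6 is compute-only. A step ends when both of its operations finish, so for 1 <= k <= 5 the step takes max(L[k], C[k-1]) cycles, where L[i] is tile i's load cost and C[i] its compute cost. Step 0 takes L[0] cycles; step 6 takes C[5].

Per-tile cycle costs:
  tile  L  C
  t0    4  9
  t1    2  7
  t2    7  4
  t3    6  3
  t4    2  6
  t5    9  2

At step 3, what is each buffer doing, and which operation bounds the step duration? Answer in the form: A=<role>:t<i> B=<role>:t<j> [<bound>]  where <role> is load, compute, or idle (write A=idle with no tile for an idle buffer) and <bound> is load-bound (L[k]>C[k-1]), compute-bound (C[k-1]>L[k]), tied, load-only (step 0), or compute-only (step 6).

k=0 load=t0/4c comp=- wait=4 total=4
k=1 load=t1/2c comp=t0/9c wait=9 total=13
k=2 load=t2/7c comp=t1/7c wait=7 total=20
k=3 load=t3/6c comp=t2/4c wait=6 total=26
k=4 load=t4/2c comp=t3/3c wait=3 total=29
k=5 load=t5/9c comp=t4/6c wait=9 total=38
k=6 load=- comp=t5/2c wait=2 total=40

step 3: A=compute:t2 B=load:t3 [load-bound]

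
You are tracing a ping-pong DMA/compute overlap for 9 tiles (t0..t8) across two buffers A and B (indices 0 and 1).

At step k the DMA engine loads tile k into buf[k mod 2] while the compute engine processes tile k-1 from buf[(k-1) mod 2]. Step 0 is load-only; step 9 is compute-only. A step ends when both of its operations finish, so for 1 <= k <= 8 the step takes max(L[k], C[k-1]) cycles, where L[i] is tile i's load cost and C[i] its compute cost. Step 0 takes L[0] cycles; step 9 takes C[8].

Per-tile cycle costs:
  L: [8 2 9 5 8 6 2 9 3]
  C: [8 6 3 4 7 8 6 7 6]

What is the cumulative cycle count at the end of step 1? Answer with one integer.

  0. 8=8c; end=8; A:t0 B:-
  1. max(2,8)=8c; end=16; A:t0 B:t1
  2. max(9,6)=9c; end=25; A:t2 B:t1
  3. max(5,3)=5c; end=30; A:t2 B:t3
  4. max(8,4)=8c; end=38; A:t4 B:t3
  5. max(6,7)=7c; end=45; A:t4 B:t5
  6. max(2,8)=8c; end=53; A:t6 B:t5
  7. max(9,6)=9c; end=62; A:t6 B:t7
  8. max(3,7)=7c; end=69; A:t8 B:t7
  9. 6=6c; end=75; A:t8 B:t7

end_cycle[1] = 16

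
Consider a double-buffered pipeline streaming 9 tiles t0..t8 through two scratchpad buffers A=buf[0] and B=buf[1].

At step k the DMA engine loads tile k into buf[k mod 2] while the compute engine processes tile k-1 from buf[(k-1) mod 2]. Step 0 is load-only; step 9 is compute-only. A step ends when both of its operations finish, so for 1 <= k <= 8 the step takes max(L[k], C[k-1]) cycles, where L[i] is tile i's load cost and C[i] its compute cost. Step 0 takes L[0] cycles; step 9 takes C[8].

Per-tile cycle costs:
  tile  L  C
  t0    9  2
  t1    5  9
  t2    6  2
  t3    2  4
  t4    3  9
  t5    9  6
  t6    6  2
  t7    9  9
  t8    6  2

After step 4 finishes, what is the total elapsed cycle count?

k=0 load=t0/9c comp=- wait=9 total=9
k=1 load=t1/5c comp=t0/2c wait=5 total=14
k=2 load=t2/6c comp=t1/9c wait=9 total=23
k=3 load=t3/2c comp=t2/2c wait=2 total=25
k=4 load=t4/3c comp=t3/4c wait=4 total=29
k=5 load=t5/9c comp=t4/9c wait=9 total=38
k=6 load=t6/6c comp=t5/6c wait=6 total=44
k=7 load=t7/9c comp=t6/2c wait=9 total=53
k=8 load=t8/6c comp=t7/9c wait=9 total=62
k=9 load=- comp=t8/2c wait=2 total=64

end_cycle[4] = 29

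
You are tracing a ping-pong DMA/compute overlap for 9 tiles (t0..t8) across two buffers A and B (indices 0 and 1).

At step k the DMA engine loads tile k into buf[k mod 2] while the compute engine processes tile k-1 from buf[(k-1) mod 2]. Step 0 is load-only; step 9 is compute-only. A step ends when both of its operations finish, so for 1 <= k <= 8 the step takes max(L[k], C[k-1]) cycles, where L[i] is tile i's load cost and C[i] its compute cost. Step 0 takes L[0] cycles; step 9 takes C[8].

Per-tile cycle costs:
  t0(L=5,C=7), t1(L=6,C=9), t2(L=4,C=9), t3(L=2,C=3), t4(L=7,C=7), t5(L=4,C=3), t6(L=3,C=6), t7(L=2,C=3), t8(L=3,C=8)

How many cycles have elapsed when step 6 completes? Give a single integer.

end_cycle[6] = 47

step 0: L[0]=5 → dur=5, Σ=5 | A=load:t0 B=idle [load-only]
step 1: L[1]=6 C[0]=7 → dur=7, Σ=12 | A=compute:t0 B=load:t1 [compute-bound]
step 2: L[2]=4 C[1]=9 → dur=9, Σ=21 | A=load:t2 B=compute:t1 [compute-bound]
step 3: L[3]=2 C[2]=9 → dur=9, Σ=30 | A=compute:t2 B=load:t3 [compute-bound]
step 4: L[4]=7 C[3]=3 → dur=7, Σ=37 | A=load:t4 B=compute:t3 [load-bound]
step 5: L[5]=4 C[4]=7 → dur=7, Σ=44 | A=compute:t4 B=load:t5 [compute-bound]
step 6: L[6]=3 C[5]=3 → dur=3, Σ=47 | A=load:t6 B=compute:t5 [tied]
step 7: L[7]=2 C[6]=6 → dur=6, Σ=53 | A=compute:t6 B=load:t7 [compute-bound]
step 8: L[8]=3 C[7]=3 → dur=3, Σ=56 | A=load:t8 B=compute:t7 [tied]
step 9: C[8]=8 → dur=8, Σ=64 | A=compute:t8 B=idle [compute-only]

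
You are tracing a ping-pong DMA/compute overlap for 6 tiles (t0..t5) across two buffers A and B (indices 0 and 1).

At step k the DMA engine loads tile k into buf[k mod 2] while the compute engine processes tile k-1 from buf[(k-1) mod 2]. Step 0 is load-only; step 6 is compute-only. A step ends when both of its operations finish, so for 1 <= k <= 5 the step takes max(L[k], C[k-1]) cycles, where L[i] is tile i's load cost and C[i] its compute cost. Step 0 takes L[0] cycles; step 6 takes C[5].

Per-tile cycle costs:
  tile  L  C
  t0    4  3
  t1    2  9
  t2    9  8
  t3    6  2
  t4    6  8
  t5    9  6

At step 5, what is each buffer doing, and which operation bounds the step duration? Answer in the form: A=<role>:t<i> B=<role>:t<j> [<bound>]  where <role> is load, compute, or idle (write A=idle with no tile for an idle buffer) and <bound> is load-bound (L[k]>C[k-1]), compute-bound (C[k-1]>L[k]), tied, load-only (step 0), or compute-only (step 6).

step 5: A=compute:t4 B=load:t5 [load-bound]

step 0: L[0]=4 → dur=4, Σ=4 | A=load:t0 B=idle [load-only]
step 1: L[1]=2 C[0]=3 → dur=3, Σ=7 | A=compute:t0 B=load:t1 [compute-bound]
step 2: L[2]=9 C[1]=9 → dur=9, Σ=16 | A=load:t2 B=compute:t1 [tied]
step 3: L[3]=6 C[2]=8 → dur=8, Σ=24 | A=compute:t2 B=load:t3 [compute-bound]
step 4: L[4]=6 C[3]=2 → dur=6, Σ=30 | A=load:t4 B=compute:t3 [load-bound]
step 5: L[5]=9 C[4]=8 → dur=9, Σ=39 | A=compute:t4 B=load:t5 [load-bound]
step 6: C[5]=6 → dur=6, Σ=45 | A=idle B=compute:t5 [compute-only]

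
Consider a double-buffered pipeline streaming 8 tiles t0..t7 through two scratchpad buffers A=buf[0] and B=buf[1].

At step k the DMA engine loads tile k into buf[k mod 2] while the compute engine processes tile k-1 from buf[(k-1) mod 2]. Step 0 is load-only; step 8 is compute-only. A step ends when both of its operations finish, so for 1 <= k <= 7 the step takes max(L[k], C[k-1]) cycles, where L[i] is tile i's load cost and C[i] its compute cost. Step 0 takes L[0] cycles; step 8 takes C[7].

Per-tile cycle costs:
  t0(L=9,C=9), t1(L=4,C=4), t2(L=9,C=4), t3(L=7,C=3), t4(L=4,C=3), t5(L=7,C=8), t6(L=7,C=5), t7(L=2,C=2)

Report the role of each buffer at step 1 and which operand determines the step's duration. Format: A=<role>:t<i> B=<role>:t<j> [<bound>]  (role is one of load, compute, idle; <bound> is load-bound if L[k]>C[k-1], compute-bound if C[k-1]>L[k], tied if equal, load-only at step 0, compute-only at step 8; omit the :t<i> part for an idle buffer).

k=0 load=t0/9c comp=- wait=9 total=9
k=1 load=t1/4c comp=t0/9c wait=9 total=18
k=2 load=t2/9c comp=t1/4c wait=9 total=27
k=3 load=t3/7c comp=t2/4c wait=7 total=34
k=4 load=t4/4c comp=t3/3c wait=4 total=38
k=5 load=t5/7c comp=t4/3c wait=7 total=45
k=6 load=t6/7c comp=t5/8c wait=8 total=53
k=7 load=t7/2c comp=t6/5c wait=5 total=58
k=8 load=- comp=t7/2c wait=2 total=60

step 1: A=compute:t0 B=load:t1 [compute-bound]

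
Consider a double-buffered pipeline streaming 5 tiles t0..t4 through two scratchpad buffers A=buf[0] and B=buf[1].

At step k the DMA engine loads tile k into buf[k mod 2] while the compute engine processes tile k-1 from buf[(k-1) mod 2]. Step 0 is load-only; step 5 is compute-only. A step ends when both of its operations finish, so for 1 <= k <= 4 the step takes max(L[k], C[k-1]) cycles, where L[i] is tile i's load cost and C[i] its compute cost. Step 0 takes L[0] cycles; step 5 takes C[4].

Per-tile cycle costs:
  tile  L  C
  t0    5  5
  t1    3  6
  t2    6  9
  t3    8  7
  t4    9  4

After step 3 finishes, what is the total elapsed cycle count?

end_cycle[3] = 25

  0. 5=5c; end=5; A:t0 B:-
  1. max(3,5)=5c; end=10; A:t0 B:t1
  2. max(6,6)=6c; end=16; A:t2 B:t1
  3. max(8,9)=9c; end=25; A:t2 B:t3
  4. max(9,7)=9c; end=34; A:t4 B:t3
  5. 4=4c; end=38; A:t4 B:t3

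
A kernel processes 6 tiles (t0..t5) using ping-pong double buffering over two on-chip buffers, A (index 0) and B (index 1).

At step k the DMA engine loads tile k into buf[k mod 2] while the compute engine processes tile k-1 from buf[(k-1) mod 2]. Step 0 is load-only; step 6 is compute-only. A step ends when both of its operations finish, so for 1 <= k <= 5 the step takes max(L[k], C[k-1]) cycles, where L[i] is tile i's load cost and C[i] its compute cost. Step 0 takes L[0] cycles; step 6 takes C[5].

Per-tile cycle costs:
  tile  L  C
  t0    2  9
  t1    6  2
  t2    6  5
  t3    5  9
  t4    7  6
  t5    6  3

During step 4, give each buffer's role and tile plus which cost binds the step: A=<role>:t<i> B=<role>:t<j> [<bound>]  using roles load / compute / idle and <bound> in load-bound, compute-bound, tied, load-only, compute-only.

step 4: A=load:t4 B=compute:t3 [compute-bound]

  0. 2=2c; end=2; A:t0 B:-
  1. max(6,9)=9c; end=11; A:t0 B:t1
  2. max(6,2)=6c; end=17; A:t2 B:t1
  3. max(5,5)=5c; end=22; A:t2 B:t3
  4. max(7,9)=9c; end=31; A:t4 B:t3
  5. max(6,6)=6c; end=37; A:t4 B:t5
  6. 3=3c; end=40; A:t4 B:t5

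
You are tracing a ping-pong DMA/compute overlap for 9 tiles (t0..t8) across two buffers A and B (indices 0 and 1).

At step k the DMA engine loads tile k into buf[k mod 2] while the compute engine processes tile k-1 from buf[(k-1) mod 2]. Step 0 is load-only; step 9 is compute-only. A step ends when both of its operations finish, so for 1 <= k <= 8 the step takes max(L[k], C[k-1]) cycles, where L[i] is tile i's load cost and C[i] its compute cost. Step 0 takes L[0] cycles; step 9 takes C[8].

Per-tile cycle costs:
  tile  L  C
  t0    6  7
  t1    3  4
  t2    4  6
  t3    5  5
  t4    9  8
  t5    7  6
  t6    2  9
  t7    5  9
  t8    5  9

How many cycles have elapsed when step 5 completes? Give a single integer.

end_cycle[5] = 40

step 0: L[0]=6 → dur=6, Σ=6 | A=load:t0 B=idle [load-only]
step 1: L[1]=3 C[0]=7 → dur=7, Σ=13 | A=compute:t0 B=load:t1 [compute-bound]
step 2: L[2]=4 C[1]=4 → dur=4, Σ=17 | A=load:t2 B=compute:t1 [tied]
step 3: L[3]=5 C[2]=6 → dur=6, Σ=23 | A=compute:t2 B=load:t3 [compute-bound]
step 4: L[4]=9 C[3]=5 → dur=9, Σ=32 | A=load:t4 B=compute:t3 [load-bound]
step 5: L[5]=7 C[4]=8 → dur=8, Σ=40 | A=compute:t4 B=load:t5 [compute-bound]
step 6: L[6]=2 C[5]=6 → dur=6, Σ=46 | A=load:t6 B=compute:t5 [compute-bound]
step 7: L[7]=5 C[6]=9 → dur=9, Σ=55 | A=compute:t6 B=load:t7 [compute-bound]
step 8: L[8]=5 C[7]=9 → dur=9, Σ=64 | A=load:t8 B=compute:t7 [compute-bound]
step 9: C[8]=9 → dur=9, Σ=73 | A=compute:t8 B=idle [compute-only]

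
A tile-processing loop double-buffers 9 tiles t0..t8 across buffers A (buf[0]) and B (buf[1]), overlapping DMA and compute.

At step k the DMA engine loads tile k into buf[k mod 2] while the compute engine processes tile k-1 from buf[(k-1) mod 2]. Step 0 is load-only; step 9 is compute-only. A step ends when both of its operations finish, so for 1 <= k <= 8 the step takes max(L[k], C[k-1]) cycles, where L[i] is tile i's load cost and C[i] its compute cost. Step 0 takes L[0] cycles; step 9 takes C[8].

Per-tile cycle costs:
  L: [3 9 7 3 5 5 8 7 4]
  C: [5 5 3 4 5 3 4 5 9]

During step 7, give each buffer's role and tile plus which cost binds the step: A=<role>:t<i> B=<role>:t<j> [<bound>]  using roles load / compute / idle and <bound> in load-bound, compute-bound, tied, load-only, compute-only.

step 7: A=compute:t6 B=load:t7 [load-bound]

step 0: L[0]=3 → dur=3, Σ=3 | A=load:t0 B=idle [load-only]
step 1: L[1]=9 C[0]=5 → dur=9, Σ=12 | A=compute:t0 B=load:t1 [load-bound]
step 2: L[2]=7 C[1]=5 → dur=7, Σ=19 | A=load:t2 B=compute:t1 [load-bound]
step 3: L[3]=3 C[2]=3 → dur=3, Σ=22 | A=compute:t2 B=load:t3 [tied]
step 4: L[4]=5 C[3]=4 → dur=5, Σ=27 | A=load:t4 B=compute:t3 [load-bound]
step 5: L[5]=5 C[4]=5 → dur=5, Σ=32 | A=compute:t4 B=load:t5 [tied]
step 6: L[6]=8 C[5]=3 → dur=8, Σ=40 | A=load:t6 B=compute:t5 [load-bound]
step 7: L[7]=7 C[6]=4 → dur=7, Σ=47 | A=compute:t6 B=load:t7 [load-bound]
step 8: L[8]=4 C[7]=5 → dur=5, Σ=52 | A=load:t8 B=compute:t7 [compute-bound]
step 9: C[8]=9 → dur=9, Σ=61 | A=compute:t8 B=idle [compute-only]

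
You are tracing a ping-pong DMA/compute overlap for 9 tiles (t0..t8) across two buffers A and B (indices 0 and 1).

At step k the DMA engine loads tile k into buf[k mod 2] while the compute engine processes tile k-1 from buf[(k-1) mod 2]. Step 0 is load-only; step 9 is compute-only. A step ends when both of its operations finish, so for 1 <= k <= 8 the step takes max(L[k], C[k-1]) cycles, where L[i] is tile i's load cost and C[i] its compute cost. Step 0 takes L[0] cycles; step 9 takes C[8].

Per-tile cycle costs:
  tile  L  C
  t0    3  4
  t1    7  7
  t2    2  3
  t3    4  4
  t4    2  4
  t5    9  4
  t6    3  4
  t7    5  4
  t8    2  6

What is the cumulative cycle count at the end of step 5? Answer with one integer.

k=0 load=t0/3c comp=- wait=3 total=3
k=1 load=t1/7c comp=t0/4c wait=7 total=10
k=2 load=t2/2c comp=t1/7c wait=7 total=17
k=3 load=t3/4c comp=t2/3c wait=4 total=21
k=4 load=t4/2c comp=t3/4c wait=4 total=25
k=5 load=t5/9c comp=t4/4c wait=9 total=34
k=6 load=t6/3c comp=t5/4c wait=4 total=38
k=7 load=t7/5c comp=t6/4c wait=5 total=43
k=8 load=t8/2c comp=t7/4c wait=4 total=47
k=9 load=- comp=t8/6c wait=6 total=53

end_cycle[5] = 34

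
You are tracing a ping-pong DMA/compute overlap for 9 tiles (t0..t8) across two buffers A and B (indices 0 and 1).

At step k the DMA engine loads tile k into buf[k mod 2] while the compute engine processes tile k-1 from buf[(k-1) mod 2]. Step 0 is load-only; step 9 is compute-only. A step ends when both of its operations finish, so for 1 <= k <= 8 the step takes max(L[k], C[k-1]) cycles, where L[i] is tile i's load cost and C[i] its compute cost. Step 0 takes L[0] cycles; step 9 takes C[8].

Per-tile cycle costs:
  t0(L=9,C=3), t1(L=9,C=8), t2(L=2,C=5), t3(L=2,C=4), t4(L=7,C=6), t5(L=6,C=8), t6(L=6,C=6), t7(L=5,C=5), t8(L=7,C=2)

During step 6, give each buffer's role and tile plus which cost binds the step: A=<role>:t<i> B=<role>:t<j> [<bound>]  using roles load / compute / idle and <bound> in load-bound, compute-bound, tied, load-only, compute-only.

[0] DMA t0→A (9c) ∥ CU idle ⇒ 9c, clock 9
[1] DMA t1→B (9c) ∥ CU A:t0 (3c) ⇒ 9c, clock 18
[2] DMA t2→A (2c) ∥ CU B:t1 (8c) ⇒ 8c, clock 26
[3] DMA t3→B (2c) ∥ CU A:t2 (5c) ⇒ 5c, clock 31
[4] DMA t4→A (7c) ∥ CU B:t3 (4c) ⇒ 7c, clock 38
[5] DMA t5→B (6c) ∥ CU A:t4 (6c) ⇒ 6c, clock 44
[6] DMA t6→A (6c) ∥ CU B:t5 (8c) ⇒ 8c, clock 52
[7] DMA t7→B (5c) ∥ CU A:t6 (6c) ⇒ 6c, clock 58
[8] DMA t8→A (7c) ∥ CU B:t7 (5c) ⇒ 7c, clock 65
[9] DMA idle ∥ CU A:t8 (2c) ⇒ 2c, clock 67

step 6: A=load:t6 B=compute:t5 [compute-bound]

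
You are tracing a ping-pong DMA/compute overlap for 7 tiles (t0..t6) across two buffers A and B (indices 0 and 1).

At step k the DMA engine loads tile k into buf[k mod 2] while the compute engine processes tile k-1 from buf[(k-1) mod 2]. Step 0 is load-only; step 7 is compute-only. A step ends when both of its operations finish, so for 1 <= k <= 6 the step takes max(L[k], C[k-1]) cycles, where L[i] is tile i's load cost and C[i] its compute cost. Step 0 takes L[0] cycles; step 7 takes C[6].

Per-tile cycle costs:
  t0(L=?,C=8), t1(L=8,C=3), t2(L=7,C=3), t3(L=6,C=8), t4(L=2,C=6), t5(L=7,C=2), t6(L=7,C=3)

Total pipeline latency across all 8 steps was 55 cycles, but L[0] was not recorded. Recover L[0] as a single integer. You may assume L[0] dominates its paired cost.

step 0 = dur = L[0]=? = L[0]  (unknown; binding)
step 1 = dur = max(L[1]=8, C[0]=8) = 8
step 2 = dur = max(L[2]=7, C[1]=3) = 7
step 3 = dur = max(L[3]=6, C[2]=3) = 6
step 4 = dur = max(L[4]=2, C[3]=8) = 8
step 5 = dur = max(L[5]=7, C[4]=6) = 7
step 6 = dur = max(L[6]=7, C[5]=2) = 7
step 7 = dur = C[6]=3 = 3
sum of known step durations = 46
dur[0] = total - known = 55 - 46 = 9
L[0] is the binding max in step 0, so L[0] = dur[0] = 9

L[0] = 9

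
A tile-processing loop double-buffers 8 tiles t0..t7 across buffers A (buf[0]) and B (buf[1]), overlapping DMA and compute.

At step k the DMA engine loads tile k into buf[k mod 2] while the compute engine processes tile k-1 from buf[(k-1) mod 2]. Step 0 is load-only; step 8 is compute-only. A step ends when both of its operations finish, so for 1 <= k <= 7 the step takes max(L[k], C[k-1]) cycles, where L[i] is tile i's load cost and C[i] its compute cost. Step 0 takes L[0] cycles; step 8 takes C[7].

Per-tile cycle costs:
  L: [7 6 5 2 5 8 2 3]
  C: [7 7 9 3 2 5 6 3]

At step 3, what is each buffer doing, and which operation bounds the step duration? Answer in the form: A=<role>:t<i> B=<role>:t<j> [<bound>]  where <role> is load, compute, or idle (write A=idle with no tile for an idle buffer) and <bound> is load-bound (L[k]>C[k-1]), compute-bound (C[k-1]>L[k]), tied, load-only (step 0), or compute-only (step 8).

k=0 load=t0/7c comp=- wait=7 total=7
k=1 load=t1/6c comp=t0/7c wait=7 total=14
k=2 load=t2/5c comp=t1/7c wait=7 total=21
k=3 load=t3/2c comp=t2/9c wait=9 total=30
k=4 load=t4/5c comp=t3/3c wait=5 total=35
k=5 load=t5/8c comp=t4/2c wait=8 total=43
k=6 load=t6/2c comp=t5/5c wait=5 total=48
k=7 load=t7/3c comp=t6/6c wait=6 total=54
k=8 load=- comp=t7/3c wait=3 total=57

step 3: A=compute:t2 B=load:t3 [compute-bound]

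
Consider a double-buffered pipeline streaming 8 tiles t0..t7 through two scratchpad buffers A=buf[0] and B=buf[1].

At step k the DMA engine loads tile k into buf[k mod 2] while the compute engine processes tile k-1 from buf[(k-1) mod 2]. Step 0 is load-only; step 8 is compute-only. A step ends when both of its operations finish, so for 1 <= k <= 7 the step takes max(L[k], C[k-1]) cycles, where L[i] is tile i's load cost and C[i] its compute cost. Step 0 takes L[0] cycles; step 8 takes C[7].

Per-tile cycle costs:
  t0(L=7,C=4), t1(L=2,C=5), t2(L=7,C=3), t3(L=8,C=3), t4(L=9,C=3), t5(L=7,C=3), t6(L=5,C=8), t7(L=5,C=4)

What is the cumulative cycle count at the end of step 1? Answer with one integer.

end_cycle[1] = 11

[0] DMA t0→A (7c) ∥ CU idle ⇒ 7c, clock 7
[1] DMA t1→B (2c) ∥ CU A:t0 (4c) ⇒ 4c, clock 11
[2] DMA t2→A (7c) ∥ CU B:t1 (5c) ⇒ 7c, clock 18
[3] DMA t3→B (8c) ∥ CU A:t2 (3c) ⇒ 8c, clock 26
[4] DMA t4→A (9c) ∥ CU B:t3 (3c) ⇒ 9c, clock 35
[5] DMA t5→B (7c) ∥ CU A:t4 (3c) ⇒ 7c, clock 42
[6] DMA t6→A (5c) ∥ CU B:t5 (3c) ⇒ 5c, clock 47
[7] DMA t7→B (5c) ∥ CU A:t6 (8c) ⇒ 8c, clock 55
[8] DMA idle ∥ CU B:t7 (4c) ⇒ 4c, clock 59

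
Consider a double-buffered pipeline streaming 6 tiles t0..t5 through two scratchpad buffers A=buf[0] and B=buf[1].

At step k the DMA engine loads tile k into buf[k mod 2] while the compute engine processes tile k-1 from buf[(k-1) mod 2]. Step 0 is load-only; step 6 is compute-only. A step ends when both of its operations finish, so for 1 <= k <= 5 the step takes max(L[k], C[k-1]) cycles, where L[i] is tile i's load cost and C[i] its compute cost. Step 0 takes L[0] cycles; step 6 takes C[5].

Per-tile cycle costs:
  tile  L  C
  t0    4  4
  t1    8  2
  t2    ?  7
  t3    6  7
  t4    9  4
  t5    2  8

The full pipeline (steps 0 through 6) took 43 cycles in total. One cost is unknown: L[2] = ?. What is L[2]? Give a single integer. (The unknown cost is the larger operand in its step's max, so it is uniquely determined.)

step 0 = dur = L[0]=4 = 4
step 1 = dur = max(L[1]=8, C[0]=4) = 8
step 2 = dur = max(L[2]=?, C[1]=2) = L[2]  (unknown; binding)
step 3 = dur = max(L[3]=6, C[2]=7) = 7
step 4 = dur = max(L[4]=9, C[3]=7) = 9
step 5 = dur = max(L[5]=2, C[4]=4) = 4
step 6 = dur = C[5]=8 = 8
sum of known step durations = 40
dur[2] = total - known = 43 - 40 = 3
L[2] is the binding max in step 2, so L[2] = dur[2] = 3

L[2] = 3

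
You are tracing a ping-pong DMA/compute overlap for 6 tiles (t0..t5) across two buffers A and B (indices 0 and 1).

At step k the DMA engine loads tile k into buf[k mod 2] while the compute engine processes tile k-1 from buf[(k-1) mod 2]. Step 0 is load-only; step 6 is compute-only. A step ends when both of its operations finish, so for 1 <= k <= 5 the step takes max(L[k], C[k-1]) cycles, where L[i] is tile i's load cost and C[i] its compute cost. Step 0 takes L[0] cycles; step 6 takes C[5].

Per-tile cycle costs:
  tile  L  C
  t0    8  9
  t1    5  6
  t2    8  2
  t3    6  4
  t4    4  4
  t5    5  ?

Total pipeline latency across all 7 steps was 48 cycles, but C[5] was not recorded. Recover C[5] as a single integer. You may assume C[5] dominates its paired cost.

C[5] = 8

step 0: dur = L[0]=8 = 8
step 1: dur = max(L[1]=5, C[0]=9) = 9
step 2: dur = max(L[2]=8, C[1]=6) = 8
step 3: dur = max(L[3]=6, C[2]=2) = 6
step 4: dur = max(L[4]=4, C[3]=4) = 4
step 5: dur = max(L[5]=5, C[4]=4) = 5
step 6: dur = C[5]=? = C[5]  (unknown; binding)
sum of known step durations = 40
dur[6] = total - known = 48 - 40 = 8
C[5] is the binding max in step 6, so C[5] = dur[6] = 8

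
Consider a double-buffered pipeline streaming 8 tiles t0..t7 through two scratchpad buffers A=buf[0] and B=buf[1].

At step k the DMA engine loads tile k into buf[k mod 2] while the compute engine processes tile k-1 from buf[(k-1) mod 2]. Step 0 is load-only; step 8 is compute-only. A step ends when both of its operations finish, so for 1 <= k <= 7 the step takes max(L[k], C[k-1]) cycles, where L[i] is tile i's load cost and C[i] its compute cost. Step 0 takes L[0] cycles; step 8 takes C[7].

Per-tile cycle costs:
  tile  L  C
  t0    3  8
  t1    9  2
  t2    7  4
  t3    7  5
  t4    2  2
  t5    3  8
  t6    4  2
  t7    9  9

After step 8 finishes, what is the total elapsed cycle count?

end_cycle[8] = 60

k=0 load=t0/3c comp=- wait=3 total=3
k=1 load=t1/9c comp=t0/8c wait=9 total=12
k=2 load=t2/7c comp=t1/2c wait=7 total=19
k=3 load=t3/7c comp=t2/4c wait=7 total=26
k=4 load=t4/2c comp=t3/5c wait=5 total=31
k=5 load=t5/3c comp=t4/2c wait=3 total=34
k=6 load=t6/4c comp=t5/8c wait=8 total=42
k=7 load=t7/9c comp=t6/2c wait=9 total=51
k=8 load=- comp=t7/9c wait=9 total=60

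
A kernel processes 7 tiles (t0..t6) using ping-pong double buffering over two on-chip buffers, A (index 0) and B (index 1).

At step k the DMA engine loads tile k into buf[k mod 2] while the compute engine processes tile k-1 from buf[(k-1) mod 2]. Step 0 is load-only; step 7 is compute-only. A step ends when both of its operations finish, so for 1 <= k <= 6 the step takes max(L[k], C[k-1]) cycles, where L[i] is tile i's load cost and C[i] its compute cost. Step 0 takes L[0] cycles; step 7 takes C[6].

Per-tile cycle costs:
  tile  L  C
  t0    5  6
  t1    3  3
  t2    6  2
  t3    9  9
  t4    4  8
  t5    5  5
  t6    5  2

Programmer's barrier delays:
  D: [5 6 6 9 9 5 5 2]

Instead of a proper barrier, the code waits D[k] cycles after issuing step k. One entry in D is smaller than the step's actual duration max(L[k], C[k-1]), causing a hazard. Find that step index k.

k=0 barrier L[0]=5→5c, D[0]=5 ok
k=1 barrier max(L[1]=3,C[0]=6)→6c, D[1]=6 ok
k=2 barrier max(L[2]=6,C[1]=3)→6c, D[2]=6 ok
k=3 barrier max(L[3]=9,C[2]=2)→9c, D[3]=9 ok
k=4 barrier max(L[4]=4,C[3]=9)→9c, D[4]=9 ok
k=5 barrier max(L[5]=5,C[4]=8)→8c, D[5]=5 SHORT
k=6 barrier max(L[6]=5,C[5]=5)→5c, D[6]=5 ok
k=7 barrier C[6]=2→2c, D[7]=2 ok

hazard at step 5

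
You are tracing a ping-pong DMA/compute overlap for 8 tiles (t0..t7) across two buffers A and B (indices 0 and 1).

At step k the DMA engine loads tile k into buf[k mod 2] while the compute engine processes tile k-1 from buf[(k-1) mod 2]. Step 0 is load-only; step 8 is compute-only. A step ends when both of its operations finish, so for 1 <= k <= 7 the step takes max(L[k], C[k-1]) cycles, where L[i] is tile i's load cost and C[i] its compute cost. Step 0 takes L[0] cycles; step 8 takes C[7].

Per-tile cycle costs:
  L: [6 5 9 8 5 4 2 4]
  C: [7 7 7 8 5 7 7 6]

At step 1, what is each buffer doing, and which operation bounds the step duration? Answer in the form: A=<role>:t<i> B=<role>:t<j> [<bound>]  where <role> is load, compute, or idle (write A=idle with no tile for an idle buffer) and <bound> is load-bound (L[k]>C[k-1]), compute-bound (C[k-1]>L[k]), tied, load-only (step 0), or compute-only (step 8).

step 1: A=compute:t0 B=load:t1 [compute-bound]

k=0 load=t0/6c comp=- wait=6 total=6
k=1 load=t1/5c comp=t0/7c wait=7 total=13
k=2 load=t2/9c comp=t1/7c wait=9 total=22
k=3 load=t3/8c comp=t2/7c wait=8 total=30
k=4 load=t4/5c comp=t3/8c wait=8 total=38
k=5 load=t5/4c comp=t4/5c wait=5 total=43
k=6 load=t6/2c comp=t5/7c wait=7 total=50
k=7 load=t7/4c comp=t6/7c wait=7 total=57
k=8 load=- comp=t7/6c wait=6 total=63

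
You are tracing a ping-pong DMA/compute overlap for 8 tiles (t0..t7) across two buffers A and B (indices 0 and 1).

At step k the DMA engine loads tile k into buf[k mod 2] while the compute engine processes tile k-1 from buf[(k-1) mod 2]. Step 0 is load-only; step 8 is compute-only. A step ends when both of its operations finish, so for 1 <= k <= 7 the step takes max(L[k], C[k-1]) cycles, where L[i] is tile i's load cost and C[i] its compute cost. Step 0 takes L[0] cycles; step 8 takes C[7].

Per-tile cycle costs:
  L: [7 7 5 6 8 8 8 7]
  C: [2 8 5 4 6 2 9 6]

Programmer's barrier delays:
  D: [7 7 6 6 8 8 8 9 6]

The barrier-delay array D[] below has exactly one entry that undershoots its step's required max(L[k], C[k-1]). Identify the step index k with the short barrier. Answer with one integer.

hazard at step 2

k=0 barrier L[0]=7→7c, D[0]=7 ok
k=1 barrier max(L[1]=7,C[0]=2)→7c, D[1]=7 ok
k=2 barrier max(L[2]=5,C[1]=8)→8c, D[2]=6 SHORT
k=3 barrier max(L[3]=6,C[2]=5)→6c, D[3]=6 ok
k=4 barrier max(L[4]=8,C[3]=4)→8c, D[4]=8 ok
k=5 barrier max(L[5]=8,C[4]=6)→8c, D[5]=8 ok
k=6 barrier max(L[6]=8,C[5]=2)→8c, D[6]=8 ok
k=7 barrier max(L[7]=7,C[6]=9)→9c, D[7]=9 ok
k=8 barrier C[7]=6→6c, D[8]=6 ok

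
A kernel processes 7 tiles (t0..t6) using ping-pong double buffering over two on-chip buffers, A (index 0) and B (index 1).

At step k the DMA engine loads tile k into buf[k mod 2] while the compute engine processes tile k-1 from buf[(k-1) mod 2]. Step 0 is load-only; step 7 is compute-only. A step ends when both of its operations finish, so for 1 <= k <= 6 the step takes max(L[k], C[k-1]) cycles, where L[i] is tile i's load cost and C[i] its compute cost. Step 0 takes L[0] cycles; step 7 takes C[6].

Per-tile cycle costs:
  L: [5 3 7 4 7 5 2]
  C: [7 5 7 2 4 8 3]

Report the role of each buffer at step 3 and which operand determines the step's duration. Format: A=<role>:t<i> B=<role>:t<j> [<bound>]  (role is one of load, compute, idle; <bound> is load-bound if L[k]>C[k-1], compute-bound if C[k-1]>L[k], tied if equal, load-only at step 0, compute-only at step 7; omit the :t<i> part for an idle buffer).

step 3: A=compute:t2 B=load:t3 [compute-bound]

step 0: L[0]=5 → dur=5, Σ=5 | A=load:t0 B=idle [load-only]
step 1: L[1]=3 C[0]=7 → dur=7, Σ=12 | A=compute:t0 B=load:t1 [compute-bound]
step 2: L[2]=7 C[1]=5 → dur=7, Σ=19 | A=load:t2 B=compute:t1 [load-bound]
step 3: L[3]=4 C[2]=7 → dur=7, Σ=26 | A=compute:t2 B=load:t3 [compute-bound]
step 4: L[4]=7 C[3]=2 → dur=7, Σ=33 | A=load:t4 B=compute:t3 [load-bound]
step 5: L[5]=5 C[4]=4 → dur=5, Σ=38 | A=compute:t4 B=load:t5 [load-bound]
step 6: L[6]=2 C[5]=8 → dur=8, Σ=46 | A=load:t6 B=compute:t5 [compute-bound]
step 7: C[6]=3 → dur=3, Σ=49 | A=compute:t6 B=idle [compute-only]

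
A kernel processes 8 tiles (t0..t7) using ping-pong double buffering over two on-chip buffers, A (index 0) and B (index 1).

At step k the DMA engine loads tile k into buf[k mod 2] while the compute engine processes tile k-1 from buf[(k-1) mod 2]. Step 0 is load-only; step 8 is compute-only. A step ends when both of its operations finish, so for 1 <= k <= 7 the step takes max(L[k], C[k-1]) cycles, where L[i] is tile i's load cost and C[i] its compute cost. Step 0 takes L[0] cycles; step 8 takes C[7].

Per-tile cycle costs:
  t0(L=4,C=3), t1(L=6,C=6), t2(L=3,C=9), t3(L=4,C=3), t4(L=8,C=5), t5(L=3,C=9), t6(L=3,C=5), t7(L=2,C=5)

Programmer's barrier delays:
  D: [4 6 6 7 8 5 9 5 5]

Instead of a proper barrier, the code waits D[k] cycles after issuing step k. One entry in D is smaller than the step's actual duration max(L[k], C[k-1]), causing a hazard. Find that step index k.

[0] required=L[0]=4=4 vs D=4 ok
[1] required=max(L[1]=6,C[0]=3)=6 vs D=6 ok
[2] required=max(L[2]=3,C[1]=6)=6 vs D=6 ok
[3] required=max(L[3]=4,C[2]=9)=9 vs D=7 SHORT
[4] required=max(L[4]=8,C[3]=3)=8 vs D=8 ok
[5] required=max(L[5]=3,C[4]=5)=5 vs D=5 ok
[6] required=max(L[6]=3,C[5]=9)=9 vs D=9 ok
[7] required=max(L[7]=2,C[6]=5)=5 vs D=5 ok
[8] required=C[7]=5=5 vs D=5 ok

hazard at step 3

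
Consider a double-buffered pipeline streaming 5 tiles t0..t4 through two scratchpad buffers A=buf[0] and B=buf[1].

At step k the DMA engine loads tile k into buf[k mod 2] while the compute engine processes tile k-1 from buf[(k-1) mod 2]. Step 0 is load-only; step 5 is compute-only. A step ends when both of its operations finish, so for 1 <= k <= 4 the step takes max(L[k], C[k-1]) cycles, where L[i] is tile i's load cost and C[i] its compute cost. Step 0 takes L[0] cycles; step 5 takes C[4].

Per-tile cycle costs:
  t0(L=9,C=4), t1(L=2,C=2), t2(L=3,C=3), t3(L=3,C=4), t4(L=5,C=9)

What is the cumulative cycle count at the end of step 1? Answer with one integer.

end_cycle[1] = 13

  0. 9=9c; end=9; A:t0 B:-
  1. max(2,4)=4c; end=13; A:t0 B:t1
  2. max(3,2)=3c; end=16; A:t2 B:t1
  3. max(3,3)=3c; end=19; A:t2 B:t3
  4. max(5,4)=5c; end=24; A:t4 B:t3
  5. 9=9c; end=33; A:t4 B:t3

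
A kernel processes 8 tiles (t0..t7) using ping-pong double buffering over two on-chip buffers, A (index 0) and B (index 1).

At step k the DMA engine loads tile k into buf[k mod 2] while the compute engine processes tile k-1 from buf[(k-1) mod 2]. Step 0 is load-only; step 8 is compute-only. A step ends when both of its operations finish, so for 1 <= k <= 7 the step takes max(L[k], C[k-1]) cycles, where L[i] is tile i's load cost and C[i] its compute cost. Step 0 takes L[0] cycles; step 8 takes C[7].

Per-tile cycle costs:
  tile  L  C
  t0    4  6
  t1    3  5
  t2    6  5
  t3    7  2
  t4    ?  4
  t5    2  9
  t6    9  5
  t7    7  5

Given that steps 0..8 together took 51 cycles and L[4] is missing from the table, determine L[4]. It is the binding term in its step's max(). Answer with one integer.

L[4] = 3

step 0: dur = L[0]=4 = 4
step 1: dur = max(L[1]=3, C[0]=6) = 6
step 2: dur = max(L[2]=6, C[1]=5) = 6
step 3: dur = max(L[3]=7, C[2]=5) = 7
step 4: dur = max(L[4]=?, C[3]=2) = L[4]  (unknown; binding)
step 5: dur = max(L[5]=2, C[4]=4) = 4
step 6: dur = max(L[6]=9, C[5]=9) = 9
step 7: dur = max(L[7]=7, C[6]=5) = 7
step 8: dur = C[7]=5 = 5
sum of known step durations = 48
dur[4] = total - known = 51 - 48 = 3
L[4] is the binding max in step 4, so L[4] = dur[4] = 3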